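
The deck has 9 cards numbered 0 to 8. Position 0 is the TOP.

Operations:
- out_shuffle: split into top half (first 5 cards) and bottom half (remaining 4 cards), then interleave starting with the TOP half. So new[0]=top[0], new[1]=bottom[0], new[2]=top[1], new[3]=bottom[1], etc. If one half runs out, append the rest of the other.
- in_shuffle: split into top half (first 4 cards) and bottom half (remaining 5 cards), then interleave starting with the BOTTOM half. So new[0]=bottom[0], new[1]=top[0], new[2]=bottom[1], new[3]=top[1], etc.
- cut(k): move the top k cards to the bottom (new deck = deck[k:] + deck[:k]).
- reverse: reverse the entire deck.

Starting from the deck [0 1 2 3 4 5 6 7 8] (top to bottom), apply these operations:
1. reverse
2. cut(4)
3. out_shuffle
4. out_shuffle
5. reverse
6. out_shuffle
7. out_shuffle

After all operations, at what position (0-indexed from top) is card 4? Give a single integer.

After op 1 (reverse): [8 7 6 5 4 3 2 1 0]
After op 2 (cut(4)): [4 3 2 1 0 8 7 6 5]
After op 3 (out_shuffle): [4 8 3 7 2 6 1 5 0]
After op 4 (out_shuffle): [4 6 8 1 3 5 7 0 2]
After op 5 (reverse): [2 0 7 5 3 1 8 6 4]
After op 6 (out_shuffle): [2 1 0 8 7 6 5 4 3]
After op 7 (out_shuffle): [2 6 1 5 0 4 8 3 7]
Card 4 is at position 5.

Answer: 5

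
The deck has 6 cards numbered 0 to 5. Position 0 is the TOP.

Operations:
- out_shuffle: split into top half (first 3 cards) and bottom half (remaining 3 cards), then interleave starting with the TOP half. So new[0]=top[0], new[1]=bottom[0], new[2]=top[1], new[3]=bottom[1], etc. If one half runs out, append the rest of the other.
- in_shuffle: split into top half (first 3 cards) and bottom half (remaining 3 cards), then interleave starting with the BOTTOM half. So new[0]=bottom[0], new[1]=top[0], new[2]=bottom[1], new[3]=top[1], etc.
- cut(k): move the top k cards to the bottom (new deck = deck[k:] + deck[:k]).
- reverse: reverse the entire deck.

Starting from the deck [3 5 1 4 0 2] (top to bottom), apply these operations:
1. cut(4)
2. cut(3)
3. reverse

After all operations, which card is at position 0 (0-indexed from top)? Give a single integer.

Answer: 3

Derivation:
After op 1 (cut(4)): [0 2 3 5 1 4]
After op 2 (cut(3)): [5 1 4 0 2 3]
After op 3 (reverse): [3 2 0 4 1 5]
Position 0: card 3.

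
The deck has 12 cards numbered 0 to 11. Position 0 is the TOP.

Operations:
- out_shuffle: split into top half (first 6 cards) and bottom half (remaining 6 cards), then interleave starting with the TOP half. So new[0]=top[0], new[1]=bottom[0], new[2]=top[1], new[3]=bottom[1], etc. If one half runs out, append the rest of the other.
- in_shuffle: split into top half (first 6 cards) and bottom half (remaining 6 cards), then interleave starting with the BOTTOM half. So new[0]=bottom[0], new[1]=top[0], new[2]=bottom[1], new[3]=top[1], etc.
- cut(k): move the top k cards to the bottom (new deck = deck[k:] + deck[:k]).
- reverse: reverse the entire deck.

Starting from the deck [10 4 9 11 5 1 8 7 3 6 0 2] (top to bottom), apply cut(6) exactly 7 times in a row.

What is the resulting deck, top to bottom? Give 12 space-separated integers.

Answer: 8 7 3 6 0 2 10 4 9 11 5 1

Derivation:
After op 1 (cut(6)): [8 7 3 6 0 2 10 4 9 11 5 1]
After op 2 (cut(6)): [10 4 9 11 5 1 8 7 3 6 0 2]
After op 3 (cut(6)): [8 7 3 6 0 2 10 4 9 11 5 1]
After op 4 (cut(6)): [10 4 9 11 5 1 8 7 3 6 0 2]
After op 5 (cut(6)): [8 7 3 6 0 2 10 4 9 11 5 1]
After op 6 (cut(6)): [10 4 9 11 5 1 8 7 3 6 0 2]
After op 7 (cut(6)): [8 7 3 6 0 2 10 4 9 11 5 1]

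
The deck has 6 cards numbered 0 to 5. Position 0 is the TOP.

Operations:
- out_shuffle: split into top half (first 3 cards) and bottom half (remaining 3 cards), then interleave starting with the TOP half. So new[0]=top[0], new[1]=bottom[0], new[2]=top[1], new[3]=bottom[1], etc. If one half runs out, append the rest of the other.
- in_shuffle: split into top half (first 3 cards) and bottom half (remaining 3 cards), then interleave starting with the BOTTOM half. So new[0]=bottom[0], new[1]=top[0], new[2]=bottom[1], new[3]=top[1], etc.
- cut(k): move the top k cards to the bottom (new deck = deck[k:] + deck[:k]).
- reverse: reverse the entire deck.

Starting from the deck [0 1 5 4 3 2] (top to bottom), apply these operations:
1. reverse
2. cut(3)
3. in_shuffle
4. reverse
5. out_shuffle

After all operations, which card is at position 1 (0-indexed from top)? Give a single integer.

After op 1 (reverse): [2 3 4 5 1 0]
After op 2 (cut(3)): [5 1 0 2 3 4]
After op 3 (in_shuffle): [2 5 3 1 4 0]
After op 4 (reverse): [0 4 1 3 5 2]
After op 5 (out_shuffle): [0 3 4 5 1 2]
Position 1: card 3.

Answer: 3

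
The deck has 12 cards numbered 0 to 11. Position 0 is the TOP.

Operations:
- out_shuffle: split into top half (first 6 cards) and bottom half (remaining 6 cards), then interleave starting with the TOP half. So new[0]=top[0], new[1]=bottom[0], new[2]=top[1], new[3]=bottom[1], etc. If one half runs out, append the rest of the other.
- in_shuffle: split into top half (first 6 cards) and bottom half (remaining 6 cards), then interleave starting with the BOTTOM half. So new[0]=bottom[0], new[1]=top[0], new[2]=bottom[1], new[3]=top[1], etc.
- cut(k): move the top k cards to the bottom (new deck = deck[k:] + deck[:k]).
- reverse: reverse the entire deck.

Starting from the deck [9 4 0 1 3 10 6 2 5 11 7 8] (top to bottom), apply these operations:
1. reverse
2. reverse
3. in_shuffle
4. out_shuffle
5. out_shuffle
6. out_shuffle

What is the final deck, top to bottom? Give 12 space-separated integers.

After op 1 (reverse): [8 7 11 5 2 6 10 3 1 0 4 9]
After op 2 (reverse): [9 4 0 1 3 10 6 2 5 11 7 8]
After op 3 (in_shuffle): [6 9 2 4 5 0 11 1 7 3 8 10]
After op 4 (out_shuffle): [6 11 9 1 2 7 4 3 5 8 0 10]
After op 5 (out_shuffle): [6 4 11 3 9 5 1 8 2 0 7 10]
After op 6 (out_shuffle): [6 1 4 8 11 2 3 0 9 7 5 10]

Answer: 6 1 4 8 11 2 3 0 9 7 5 10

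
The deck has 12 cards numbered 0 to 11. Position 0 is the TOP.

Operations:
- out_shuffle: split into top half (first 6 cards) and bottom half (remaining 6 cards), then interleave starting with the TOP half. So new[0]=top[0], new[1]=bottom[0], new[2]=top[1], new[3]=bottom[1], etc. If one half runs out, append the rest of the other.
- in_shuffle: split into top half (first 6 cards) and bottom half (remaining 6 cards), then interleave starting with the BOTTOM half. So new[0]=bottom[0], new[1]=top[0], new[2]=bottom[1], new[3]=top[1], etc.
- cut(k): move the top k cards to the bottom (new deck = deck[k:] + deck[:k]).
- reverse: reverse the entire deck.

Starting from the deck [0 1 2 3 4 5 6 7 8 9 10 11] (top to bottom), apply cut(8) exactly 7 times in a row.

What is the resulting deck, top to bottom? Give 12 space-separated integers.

After op 1 (cut(8)): [8 9 10 11 0 1 2 3 4 5 6 7]
After op 2 (cut(8)): [4 5 6 7 8 9 10 11 0 1 2 3]
After op 3 (cut(8)): [0 1 2 3 4 5 6 7 8 9 10 11]
After op 4 (cut(8)): [8 9 10 11 0 1 2 3 4 5 6 7]
After op 5 (cut(8)): [4 5 6 7 8 9 10 11 0 1 2 3]
After op 6 (cut(8)): [0 1 2 3 4 5 6 7 8 9 10 11]
After op 7 (cut(8)): [8 9 10 11 0 1 2 3 4 5 6 7]

Answer: 8 9 10 11 0 1 2 3 4 5 6 7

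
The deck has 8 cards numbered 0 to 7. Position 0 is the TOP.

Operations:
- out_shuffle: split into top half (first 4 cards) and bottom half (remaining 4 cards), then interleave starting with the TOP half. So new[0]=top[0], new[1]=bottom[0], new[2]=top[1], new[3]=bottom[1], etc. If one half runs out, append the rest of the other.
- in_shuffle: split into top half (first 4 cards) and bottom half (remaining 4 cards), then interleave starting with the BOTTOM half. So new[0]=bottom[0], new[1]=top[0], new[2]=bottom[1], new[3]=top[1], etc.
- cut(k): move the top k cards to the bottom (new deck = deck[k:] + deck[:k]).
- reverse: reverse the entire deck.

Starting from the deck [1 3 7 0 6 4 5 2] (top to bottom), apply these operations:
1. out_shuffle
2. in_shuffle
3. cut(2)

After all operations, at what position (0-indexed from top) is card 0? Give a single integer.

After op 1 (out_shuffle): [1 6 3 4 7 5 0 2]
After op 2 (in_shuffle): [7 1 5 6 0 3 2 4]
After op 3 (cut(2)): [5 6 0 3 2 4 7 1]
Card 0 is at position 2.

Answer: 2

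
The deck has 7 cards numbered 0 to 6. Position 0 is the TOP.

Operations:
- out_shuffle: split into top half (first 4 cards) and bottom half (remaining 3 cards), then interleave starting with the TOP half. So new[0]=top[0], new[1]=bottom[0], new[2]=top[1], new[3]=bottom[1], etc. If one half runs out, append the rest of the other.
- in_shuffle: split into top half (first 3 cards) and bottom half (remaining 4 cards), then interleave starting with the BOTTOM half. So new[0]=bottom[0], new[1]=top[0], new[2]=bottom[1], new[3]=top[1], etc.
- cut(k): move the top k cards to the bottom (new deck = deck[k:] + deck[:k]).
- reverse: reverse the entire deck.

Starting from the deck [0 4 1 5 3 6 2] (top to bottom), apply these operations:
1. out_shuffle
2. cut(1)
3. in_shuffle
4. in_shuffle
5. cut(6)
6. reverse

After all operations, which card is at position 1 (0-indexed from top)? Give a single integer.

Answer: 6

Derivation:
After op 1 (out_shuffle): [0 3 4 6 1 2 5]
After op 2 (cut(1)): [3 4 6 1 2 5 0]
After op 3 (in_shuffle): [1 3 2 4 5 6 0]
After op 4 (in_shuffle): [4 1 5 3 6 2 0]
After op 5 (cut(6)): [0 4 1 5 3 6 2]
After op 6 (reverse): [2 6 3 5 1 4 0]
Position 1: card 6.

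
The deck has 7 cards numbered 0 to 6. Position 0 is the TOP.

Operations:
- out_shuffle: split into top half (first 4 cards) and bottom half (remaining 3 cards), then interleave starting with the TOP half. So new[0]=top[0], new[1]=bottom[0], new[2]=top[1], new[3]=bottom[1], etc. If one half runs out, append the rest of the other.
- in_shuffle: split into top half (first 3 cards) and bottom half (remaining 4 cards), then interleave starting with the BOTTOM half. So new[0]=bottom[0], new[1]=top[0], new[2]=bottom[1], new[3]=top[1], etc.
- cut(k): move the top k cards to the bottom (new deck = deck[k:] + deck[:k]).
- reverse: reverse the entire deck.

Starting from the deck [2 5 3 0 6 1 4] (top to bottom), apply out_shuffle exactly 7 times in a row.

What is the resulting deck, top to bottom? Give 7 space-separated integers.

Answer: 2 6 5 1 3 4 0

Derivation:
After op 1 (out_shuffle): [2 6 5 1 3 4 0]
After op 2 (out_shuffle): [2 3 6 4 5 0 1]
After op 3 (out_shuffle): [2 5 3 0 6 1 4]
After op 4 (out_shuffle): [2 6 5 1 3 4 0]
After op 5 (out_shuffle): [2 3 6 4 5 0 1]
After op 6 (out_shuffle): [2 5 3 0 6 1 4]
After op 7 (out_shuffle): [2 6 5 1 3 4 0]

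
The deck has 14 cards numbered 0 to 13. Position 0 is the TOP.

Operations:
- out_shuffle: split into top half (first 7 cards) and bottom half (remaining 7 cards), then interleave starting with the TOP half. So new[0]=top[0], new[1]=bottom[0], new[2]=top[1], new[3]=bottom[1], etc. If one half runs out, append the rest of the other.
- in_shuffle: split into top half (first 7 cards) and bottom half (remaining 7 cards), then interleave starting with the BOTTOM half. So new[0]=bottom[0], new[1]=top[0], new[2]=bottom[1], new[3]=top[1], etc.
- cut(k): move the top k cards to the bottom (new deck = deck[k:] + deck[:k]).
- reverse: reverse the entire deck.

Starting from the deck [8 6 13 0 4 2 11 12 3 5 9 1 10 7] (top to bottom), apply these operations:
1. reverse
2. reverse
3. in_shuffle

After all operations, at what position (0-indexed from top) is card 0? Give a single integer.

After op 1 (reverse): [7 10 1 9 5 3 12 11 2 4 0 13 6 8]
After op 2 (reverse): [8 6 13 0 4 2 11 12 3 5 9 1 10 7]
After op 3 (in_shuffle): [12 8 3 6 5 13 9 0 1 4 10 2 7 11]
Card 0 is at position 7.

Answer: 7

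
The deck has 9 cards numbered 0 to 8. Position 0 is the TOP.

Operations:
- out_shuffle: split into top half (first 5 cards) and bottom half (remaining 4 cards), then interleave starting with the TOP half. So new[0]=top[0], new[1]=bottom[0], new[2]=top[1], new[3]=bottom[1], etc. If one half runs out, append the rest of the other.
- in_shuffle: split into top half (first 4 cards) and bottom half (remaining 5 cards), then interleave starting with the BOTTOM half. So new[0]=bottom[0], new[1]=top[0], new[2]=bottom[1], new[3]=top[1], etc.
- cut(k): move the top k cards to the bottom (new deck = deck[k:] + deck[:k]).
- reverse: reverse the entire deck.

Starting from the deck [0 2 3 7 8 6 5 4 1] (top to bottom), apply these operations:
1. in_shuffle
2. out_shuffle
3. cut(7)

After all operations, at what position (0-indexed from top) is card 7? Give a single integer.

Answer: 7

Derivation:
After op 1 (in_shuffle): [8 0 6 2 5 3 4 7 1]
After op 2 (out_shuffle): [8 3 0 4 6 7 2 1 5]
After op 3 (cut(7)): [1 5 8 3 0 4 6 7 2]
Card 7 is at position 7.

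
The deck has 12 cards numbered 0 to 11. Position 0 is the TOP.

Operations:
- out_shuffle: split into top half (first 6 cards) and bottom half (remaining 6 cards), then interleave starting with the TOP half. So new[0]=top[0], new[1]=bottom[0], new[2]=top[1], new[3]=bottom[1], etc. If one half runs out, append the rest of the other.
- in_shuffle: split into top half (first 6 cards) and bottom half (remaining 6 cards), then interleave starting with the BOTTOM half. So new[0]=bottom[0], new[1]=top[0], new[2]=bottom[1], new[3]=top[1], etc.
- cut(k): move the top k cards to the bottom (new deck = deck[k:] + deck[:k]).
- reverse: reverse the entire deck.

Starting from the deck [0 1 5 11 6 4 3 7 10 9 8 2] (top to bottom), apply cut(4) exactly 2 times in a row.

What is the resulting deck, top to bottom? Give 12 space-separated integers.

After op 1 (cut(4)): [6 4 3 7 10 9 8 2 0 1 5 11]
After op 2 (cut(4)): [10 9 8 2 0 1 5 11 6 4 3 7]

Answer: 10 9 8 2 0 1 5 11 6 4 3 7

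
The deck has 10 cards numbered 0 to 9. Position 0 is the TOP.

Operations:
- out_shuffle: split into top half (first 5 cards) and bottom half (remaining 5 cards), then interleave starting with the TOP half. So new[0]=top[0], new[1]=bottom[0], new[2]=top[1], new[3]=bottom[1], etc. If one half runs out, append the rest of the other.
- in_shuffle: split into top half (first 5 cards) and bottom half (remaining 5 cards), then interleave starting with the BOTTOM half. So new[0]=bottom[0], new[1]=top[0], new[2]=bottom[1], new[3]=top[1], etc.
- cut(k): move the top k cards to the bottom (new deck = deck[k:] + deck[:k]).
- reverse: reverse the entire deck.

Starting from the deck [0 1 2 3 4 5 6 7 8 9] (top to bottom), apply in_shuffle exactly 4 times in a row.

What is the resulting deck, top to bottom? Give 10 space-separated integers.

After op 1 (in_shuffle): [5 0 6 1 7 2 8 3 9 4]
After op 2 (in_shuffle): [2 5 8 0 3 6 9 1 4 7]
After op 3 (in_shuffle): [6 2 9 5 1 8 4 0 7 3]
After op 4 (in_shuffle): [8 6 4 2 0 9 7 5 3 1]

Answer: 8 6 4 2 0 9 7 5 3 1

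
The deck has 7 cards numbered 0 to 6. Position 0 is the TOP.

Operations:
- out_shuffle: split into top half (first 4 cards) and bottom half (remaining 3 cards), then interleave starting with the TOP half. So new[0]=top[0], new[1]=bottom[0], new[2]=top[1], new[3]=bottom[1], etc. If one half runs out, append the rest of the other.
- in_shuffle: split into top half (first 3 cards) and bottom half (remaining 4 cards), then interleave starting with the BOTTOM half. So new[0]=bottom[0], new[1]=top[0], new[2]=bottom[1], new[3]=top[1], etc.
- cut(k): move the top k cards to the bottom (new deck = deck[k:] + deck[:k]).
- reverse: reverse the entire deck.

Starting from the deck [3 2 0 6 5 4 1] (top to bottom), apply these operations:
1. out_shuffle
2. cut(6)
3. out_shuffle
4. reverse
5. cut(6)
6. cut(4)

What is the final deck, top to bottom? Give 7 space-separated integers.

After op 1 (out_shuffle): [3 5 2 4 0 1 6]
After op 2 (cut(6)): [6 3 5 2 4 0 1]
After op 3 (out_shuffle): [6 4 3 0 5 1 2]
After op 4 (reverse): [2 1 5 0 3 4 6]
After op 5 (cut(6)): [6 2 1 5 0 3 4]
After op 6 (cut(4)): [0 3 4 6 2 1 5]

Answer: 0 3 4 6 2 1 5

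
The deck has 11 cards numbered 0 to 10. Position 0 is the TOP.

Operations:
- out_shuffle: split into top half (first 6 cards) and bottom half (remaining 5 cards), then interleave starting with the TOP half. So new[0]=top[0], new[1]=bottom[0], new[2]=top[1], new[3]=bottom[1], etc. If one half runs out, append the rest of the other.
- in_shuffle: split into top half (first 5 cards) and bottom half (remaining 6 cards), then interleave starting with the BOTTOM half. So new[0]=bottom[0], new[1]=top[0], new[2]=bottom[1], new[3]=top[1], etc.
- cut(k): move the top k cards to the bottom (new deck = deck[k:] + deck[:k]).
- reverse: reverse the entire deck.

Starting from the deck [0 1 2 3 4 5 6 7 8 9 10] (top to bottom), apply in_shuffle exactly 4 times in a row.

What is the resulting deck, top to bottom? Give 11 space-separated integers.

Answer: 8 6 4 2 0 9 7 5 3 1 10

Derivation:
After op 1 (in_shuffle): [5 0 6 1 7 2 8 3 9 4 10]
After op 2 (in_shuffle): [2 5 8 0 3 6 9 1 4 7 10]
After op 3 (in_shuffle): [6 2 9 5 1 8 4 0 7 3 10]
After op 4 (in_shuffle): [8 6 4 2 0 9 7 5 3 1 10]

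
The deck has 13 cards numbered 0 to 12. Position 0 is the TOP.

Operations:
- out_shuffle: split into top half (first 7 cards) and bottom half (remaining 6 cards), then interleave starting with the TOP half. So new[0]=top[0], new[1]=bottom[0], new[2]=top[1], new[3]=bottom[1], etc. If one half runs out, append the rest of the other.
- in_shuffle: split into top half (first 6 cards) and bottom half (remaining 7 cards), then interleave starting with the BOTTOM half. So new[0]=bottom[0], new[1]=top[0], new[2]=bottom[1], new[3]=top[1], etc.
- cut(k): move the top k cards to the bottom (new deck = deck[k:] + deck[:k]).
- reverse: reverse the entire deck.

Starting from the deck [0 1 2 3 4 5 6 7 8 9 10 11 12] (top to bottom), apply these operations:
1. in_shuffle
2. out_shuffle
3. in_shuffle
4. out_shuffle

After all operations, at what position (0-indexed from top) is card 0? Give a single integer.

Answer: 10

Derivation:
After op 1 (in_shuffle): [6 0 7 1 8 2 9 3 10 4 11 5 12]
After op 2 (out_shuffle): [6 3 0 10 7 4 1 11 8 5 2 12 9]
After op 3 (in_shuffle): [1 6 11 3 8 0 5 10 2 7 12 4 9]
After op 4 (out_shuffle): [1 10 6 2 11 7 3 12 8 4 0 9 5]
Card 0 is at position 10.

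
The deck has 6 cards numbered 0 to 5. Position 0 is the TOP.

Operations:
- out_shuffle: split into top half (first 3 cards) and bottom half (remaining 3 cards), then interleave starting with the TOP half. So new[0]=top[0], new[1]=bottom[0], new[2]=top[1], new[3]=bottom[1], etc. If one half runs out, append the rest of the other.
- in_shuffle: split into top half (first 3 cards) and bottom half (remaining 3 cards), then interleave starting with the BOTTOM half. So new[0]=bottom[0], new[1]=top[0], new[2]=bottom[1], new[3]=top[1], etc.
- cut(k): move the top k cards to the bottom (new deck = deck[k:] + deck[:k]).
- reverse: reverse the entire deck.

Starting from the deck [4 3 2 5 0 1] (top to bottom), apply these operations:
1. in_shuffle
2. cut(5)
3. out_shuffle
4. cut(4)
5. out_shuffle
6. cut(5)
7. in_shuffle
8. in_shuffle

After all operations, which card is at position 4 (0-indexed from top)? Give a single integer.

After op 1 (in_shuffle): [5 4 0 3 1 2]
After op 2 (cut(5)): [2 5 4 0 3 1]
After op 3 (out_shuffle): [2 0 5 3 4 1]
After op 4 (cut(4)): [4 1 2 0 5 3]
After op 5 (out_shuffle): [4 0 1 5 2 3]
After op 6 (cut(5)): [3 4 0 1 5 2]
After op 7 (in_shuffle): [1 3 5 4 2 0]
After op 8 (in_shuffle): [4 1 2 3 0 5]
Position 4: card 0.

Answer: 0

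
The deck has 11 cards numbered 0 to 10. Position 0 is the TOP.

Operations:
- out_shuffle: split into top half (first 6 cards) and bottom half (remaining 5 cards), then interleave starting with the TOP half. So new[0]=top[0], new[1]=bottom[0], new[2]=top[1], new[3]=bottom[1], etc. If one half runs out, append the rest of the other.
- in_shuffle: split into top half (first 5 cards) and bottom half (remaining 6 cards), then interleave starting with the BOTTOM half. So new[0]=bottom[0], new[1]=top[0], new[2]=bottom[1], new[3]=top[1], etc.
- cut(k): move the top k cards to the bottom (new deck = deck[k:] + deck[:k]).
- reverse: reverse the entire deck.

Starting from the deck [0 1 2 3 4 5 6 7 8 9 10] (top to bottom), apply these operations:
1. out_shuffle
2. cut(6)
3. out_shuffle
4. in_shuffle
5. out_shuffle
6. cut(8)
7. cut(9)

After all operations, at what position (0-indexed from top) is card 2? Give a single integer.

Answer: 2

Derivation:
After op 1 (out_shuffle): [0 6 1 7 2 8 3 9 4 10 5]
After op 2 (cut(6)): [3 9 4 10 5 0 6 1 7 2 8]
After op 3 (out_shuffle): [3 6 9 1 4 7 10 2 5 8 0]
After op 4 (in_shuffle): [7 3 10 6 2 9 5 1 8 4 0]
After op 5 (out_shuffle): [7 5 3 1 10 8 6 4 2 0 9]
After op 6 (cut(8)): [2 0 9 7 5 3 1 10 8 6 4]
After op 7 (cut(9)): [6 4 2 0 9 7 5 3 1 10 8]
Card 2 is at position 2.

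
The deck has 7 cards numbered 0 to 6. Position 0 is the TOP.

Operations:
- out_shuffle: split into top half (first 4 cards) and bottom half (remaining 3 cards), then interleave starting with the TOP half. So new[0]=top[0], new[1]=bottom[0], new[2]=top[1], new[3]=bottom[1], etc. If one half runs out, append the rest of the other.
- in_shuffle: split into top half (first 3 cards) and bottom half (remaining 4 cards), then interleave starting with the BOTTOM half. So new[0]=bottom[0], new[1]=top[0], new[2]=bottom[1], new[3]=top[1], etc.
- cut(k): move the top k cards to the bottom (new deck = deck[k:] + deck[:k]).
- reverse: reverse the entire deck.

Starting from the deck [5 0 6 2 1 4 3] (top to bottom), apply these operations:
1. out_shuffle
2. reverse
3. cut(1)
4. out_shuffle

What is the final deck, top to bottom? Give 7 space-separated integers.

Answer: 3 1 6 5 4 2 0

Derivation:
After op 1 (out_shuffle): [5 1 0 4 6 3 2]
After op 2 (reverse): [2 3 6 4 0 1 5]
After op 3 (cut(1)): [3 6 4 0 1 5 2]
After op 4 (out_shuffle): [3 1 6 5 4 2 0]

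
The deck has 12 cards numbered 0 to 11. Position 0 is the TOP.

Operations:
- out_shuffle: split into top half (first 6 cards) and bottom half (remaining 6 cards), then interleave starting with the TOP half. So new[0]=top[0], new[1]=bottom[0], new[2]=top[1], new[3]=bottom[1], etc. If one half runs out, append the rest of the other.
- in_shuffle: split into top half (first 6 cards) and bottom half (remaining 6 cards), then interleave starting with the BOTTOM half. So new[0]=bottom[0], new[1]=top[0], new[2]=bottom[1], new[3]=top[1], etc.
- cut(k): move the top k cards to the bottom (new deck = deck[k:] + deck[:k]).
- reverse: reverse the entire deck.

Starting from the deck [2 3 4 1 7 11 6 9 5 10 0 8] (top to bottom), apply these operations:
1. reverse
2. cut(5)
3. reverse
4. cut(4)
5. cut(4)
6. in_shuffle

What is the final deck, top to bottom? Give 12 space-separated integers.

Answer: 10 1 0 7 8 11 2 6 3 9 4 5

Derivation:
After op 1 (reverse): [8 0 10 5 9 6 11 7 1 4 3 2]
After op 2 (cut(5)): [6 11 7 1 4 3 2 8 0 10 5 9]
After op 3 (reverse): [9 5 10 0 8 2 3 4 1 7 11 6]
After op 4 (cut(4)): [8 2 3 4 1 7 11 6 9 5 10 0]
After op 5 (cut(4)): [1 7 11 6 9 5 10 0 8 2 3 4]
After op 6 (in_shuffle): [10 1 0 7 8 11 2 6 3 9 4 5]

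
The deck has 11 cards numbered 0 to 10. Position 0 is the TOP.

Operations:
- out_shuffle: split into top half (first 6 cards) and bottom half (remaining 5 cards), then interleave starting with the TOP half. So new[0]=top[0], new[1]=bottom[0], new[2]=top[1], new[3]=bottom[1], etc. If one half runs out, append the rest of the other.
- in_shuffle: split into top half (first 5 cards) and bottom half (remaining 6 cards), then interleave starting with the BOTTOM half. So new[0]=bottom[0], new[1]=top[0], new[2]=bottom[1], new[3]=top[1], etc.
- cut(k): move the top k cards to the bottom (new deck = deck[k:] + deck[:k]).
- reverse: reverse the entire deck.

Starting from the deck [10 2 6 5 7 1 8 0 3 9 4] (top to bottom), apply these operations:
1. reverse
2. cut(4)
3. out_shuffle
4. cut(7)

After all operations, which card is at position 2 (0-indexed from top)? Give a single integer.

Answer: 0

Derivation:
After op 1 (reverse): [4 9 3 0 8 1 7 5 6 2 10]
After op 2 (cut(4)): [8 1 7 5 6 2 10 4 9 3 0]
After op 3 (out_shuffle): [8 10 1 4 7 9 5 3 6 0 2]
After op 4 (cut(7)): [3 6 0 2 8 10 1 4 7 9 5]
Position 2: card 0.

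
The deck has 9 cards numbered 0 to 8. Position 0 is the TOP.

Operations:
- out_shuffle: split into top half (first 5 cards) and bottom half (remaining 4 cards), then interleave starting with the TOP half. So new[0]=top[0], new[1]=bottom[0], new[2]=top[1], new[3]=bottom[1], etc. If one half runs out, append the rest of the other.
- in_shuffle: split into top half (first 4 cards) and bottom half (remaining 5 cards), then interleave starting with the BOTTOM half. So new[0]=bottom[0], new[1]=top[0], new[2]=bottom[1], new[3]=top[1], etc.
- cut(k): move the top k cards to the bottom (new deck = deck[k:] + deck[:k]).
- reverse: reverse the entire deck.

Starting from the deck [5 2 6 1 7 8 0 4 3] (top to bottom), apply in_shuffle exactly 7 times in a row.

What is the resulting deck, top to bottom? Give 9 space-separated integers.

Answer: 7 5 8 2 0 6 4 1 3

Derivation:
After op 1 (in_shuffle): [7 5 8 2 0 6 4 1 3]
After op 2 (in_shuffle): [0 7 6 5 4 8 1 2 3]
After op 3 (in_shuffle): [4 0 8 7 1 6 2 5 3]
After op 4 (in_shuffle): [1 4 6 0 2 8 5 7 3]
After op 5 (in_shuffle): [2 1 8 4 5 6 7 0 3]
After op 6 (in_shuffle): [5 2 6 1 7 8 0 4 3]
After op 7 (in_shuffle): [7 5 8 2 0 6 4 1 3]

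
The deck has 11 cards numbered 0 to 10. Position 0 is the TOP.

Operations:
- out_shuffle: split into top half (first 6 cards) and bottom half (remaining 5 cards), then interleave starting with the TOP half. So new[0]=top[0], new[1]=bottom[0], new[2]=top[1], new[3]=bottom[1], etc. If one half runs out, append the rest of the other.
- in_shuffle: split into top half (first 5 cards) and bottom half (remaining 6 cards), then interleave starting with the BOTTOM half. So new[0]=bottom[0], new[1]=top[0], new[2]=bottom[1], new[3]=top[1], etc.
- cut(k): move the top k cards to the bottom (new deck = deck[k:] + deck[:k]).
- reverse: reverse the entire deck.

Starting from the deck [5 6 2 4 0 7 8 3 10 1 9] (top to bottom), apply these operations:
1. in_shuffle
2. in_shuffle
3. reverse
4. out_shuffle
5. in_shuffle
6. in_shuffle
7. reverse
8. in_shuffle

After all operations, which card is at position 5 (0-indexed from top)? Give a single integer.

After op 1 (in_shuffle): [7 5 8 6 3 2 10 4 1 0 9]
After op 2 (in_shuffle): [2 7 10 5 4 8 1 6 0 3 9]
After op 3 (reverse): [9 3 0 6 1 8 4 5 10 7 2]
After op 4 (out_shuffle): [9 4 3 5 0 10 6 7 1 2 8]
After op 5 (in_shuffle): [10 9 6 4 7 3 1 5 2 0 8]
After op 6 (in_shuffle): [3 10 1 9 5 6 2 4 0 7 8]
After op 7 (reverse): [8 7 0 4 2 6 5 9 1 10 3]
After op 8 (in_shuffle): [6 8 5 7 9 0 1 4 10 2 3]
Position 5: card 0.

Answer: 0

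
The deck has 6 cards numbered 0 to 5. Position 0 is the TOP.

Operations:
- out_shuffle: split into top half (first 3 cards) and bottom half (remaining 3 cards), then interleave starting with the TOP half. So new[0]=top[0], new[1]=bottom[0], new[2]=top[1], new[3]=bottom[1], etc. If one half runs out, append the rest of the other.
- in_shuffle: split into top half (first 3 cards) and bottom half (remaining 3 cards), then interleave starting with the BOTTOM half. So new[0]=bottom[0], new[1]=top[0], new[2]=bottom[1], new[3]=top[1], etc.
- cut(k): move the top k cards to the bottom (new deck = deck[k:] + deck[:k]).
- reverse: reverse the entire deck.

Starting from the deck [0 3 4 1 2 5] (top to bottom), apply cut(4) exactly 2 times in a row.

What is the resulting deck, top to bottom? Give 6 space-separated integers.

After op 1 (cut(4)): [2 5 0 3 4 1]
After op 2 (cut(4)): [4 1 2 5 0 3]

Answer: 4 1 2 5 0 3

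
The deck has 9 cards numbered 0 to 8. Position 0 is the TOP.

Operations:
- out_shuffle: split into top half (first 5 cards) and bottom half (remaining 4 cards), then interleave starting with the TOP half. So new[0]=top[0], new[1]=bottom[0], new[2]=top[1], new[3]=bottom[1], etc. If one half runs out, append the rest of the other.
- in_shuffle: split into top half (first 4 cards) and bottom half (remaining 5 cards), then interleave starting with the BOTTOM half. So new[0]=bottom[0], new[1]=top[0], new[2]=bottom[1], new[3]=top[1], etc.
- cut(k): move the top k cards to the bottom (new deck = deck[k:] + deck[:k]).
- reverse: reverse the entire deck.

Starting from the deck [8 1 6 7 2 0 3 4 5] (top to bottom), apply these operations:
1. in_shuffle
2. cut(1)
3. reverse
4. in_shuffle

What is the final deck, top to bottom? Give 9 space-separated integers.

Answer: 6 2 3 5 1 7 0 4 8

Derivation:
After op 1 (in_shuffle): [2 8 0 1 3 6 4 7 5]
After op 2 (cut(1)): [8 0 1 3 6 4 7 5 2]
After op 3 (reverse): [2 5 7 4 6 3 1 0 8]
After op 4 (in_shuffle): [6 2 3 5 1 7 0 4 8]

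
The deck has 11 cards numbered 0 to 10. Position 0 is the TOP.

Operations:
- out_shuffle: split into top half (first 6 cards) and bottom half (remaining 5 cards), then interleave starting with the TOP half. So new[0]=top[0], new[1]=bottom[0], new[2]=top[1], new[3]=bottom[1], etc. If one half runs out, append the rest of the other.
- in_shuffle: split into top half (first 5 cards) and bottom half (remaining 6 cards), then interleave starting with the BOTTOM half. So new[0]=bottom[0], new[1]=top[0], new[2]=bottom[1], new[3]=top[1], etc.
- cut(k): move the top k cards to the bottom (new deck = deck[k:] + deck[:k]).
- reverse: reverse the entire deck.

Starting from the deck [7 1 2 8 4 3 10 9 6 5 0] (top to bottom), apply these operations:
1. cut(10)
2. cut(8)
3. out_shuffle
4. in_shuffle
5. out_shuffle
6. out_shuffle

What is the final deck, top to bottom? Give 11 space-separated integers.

Answer: 4 2 7 5 9 3 8 1 0 6 10

Derivation:
After op 1 (cut(10)): [0 7 1 2 8 4 3 10 9 6 5]
After op 2 (cut(8)): [9 6 5 0 7 1 2 8 4 3 10]
After op 3 (out_shuffle): [9 2 6 8 5 4 0 3 7 10 1]
After op 4 (in_shuffle): [4 9 0 2 3 6 7 8 10 5 1]
After op 5 (out_shuffle): [4 7 9 8 0 10 2 5 3 1 6]
After op 6 (out_shuffle): [4 2 7 5 9 3 8 1 0 6 10]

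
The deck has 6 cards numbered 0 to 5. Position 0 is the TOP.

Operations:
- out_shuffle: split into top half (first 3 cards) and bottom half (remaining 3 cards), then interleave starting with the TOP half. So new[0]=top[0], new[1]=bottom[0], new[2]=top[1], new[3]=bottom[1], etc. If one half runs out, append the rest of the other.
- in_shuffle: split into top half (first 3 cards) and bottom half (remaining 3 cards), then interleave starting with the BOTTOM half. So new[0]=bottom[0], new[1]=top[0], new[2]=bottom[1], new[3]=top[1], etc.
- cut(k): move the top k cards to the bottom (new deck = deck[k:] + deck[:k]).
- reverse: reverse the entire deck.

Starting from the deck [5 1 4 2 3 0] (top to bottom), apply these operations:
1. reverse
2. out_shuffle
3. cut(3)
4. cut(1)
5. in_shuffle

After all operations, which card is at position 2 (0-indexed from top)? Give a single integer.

After op 1 (reverse): [0 3 2 4 1 5]
After op 2 (out_shuffle): [0 4 3 1 2 5]
After op 3 (cut(3)): [1 2 5 0 4 3]
After op 4 (cut(1)): [2 5 0 4 3 1]
After op 5 (in_shuffle): [4 2 3 5 1 0]
Position 2: card 3.

Answer: 3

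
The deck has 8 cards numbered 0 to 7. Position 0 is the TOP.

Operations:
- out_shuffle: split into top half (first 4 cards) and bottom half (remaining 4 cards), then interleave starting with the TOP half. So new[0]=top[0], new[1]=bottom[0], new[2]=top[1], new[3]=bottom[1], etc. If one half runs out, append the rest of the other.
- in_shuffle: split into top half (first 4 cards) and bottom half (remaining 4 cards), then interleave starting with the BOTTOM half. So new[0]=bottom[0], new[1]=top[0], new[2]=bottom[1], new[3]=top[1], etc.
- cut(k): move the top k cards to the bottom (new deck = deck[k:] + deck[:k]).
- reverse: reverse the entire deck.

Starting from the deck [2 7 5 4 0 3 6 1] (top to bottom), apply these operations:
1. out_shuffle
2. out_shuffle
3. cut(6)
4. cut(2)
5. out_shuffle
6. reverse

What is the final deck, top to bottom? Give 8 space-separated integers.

Answer: 1 6 3 0 4 5 7 2

Derivation:
After op 1 (out_shuffle): [2 0 7 3 5 6 4 1]
After op 2 (out_shuffle): [2 5 0 6 7 4 3 1]
After op 3 (cut(6)): [3 1 2 5 0 6 7 4]
After op 4 (cut(2)): [2 5 0 6 7 4 3 1]
After op 5 (out_shuffle): [2 7 5 4 0 3 6 1]
After op 6 (reverse): [1 6 3 0 4 5 7 2]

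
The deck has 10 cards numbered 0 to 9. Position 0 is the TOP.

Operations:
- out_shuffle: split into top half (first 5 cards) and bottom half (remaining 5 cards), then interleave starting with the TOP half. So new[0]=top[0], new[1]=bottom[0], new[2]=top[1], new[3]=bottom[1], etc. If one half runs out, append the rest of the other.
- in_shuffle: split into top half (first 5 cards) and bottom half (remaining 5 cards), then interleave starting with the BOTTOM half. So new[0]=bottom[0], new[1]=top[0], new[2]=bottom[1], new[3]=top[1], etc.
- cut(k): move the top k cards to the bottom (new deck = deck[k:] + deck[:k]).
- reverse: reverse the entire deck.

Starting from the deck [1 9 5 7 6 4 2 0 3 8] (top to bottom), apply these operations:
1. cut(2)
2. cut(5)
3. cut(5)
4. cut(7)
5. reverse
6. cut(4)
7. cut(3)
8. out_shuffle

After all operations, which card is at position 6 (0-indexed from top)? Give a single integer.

After op 1 (cut(2)): [5 7 6 4 2 0 3 8 1 9]
After op 2 (cut(5)): [0 3 8 1 9 5 7 6 4 2]
After op 3 (cut(5)): [5 7 6 4 2 0 3 8 1 9]
After op 4 (cut(7)): [8 1 9 5 7 6 4 2 0 3]
After op 5 (reverse): [3 0 2 4 6 7 5 9 1 8]
After op 6 (cut(4)): [6 7 5 9 1 8 3 0 2 4]
After op 7 (cut(3)): [9 1 8 3 0 2 4 6 7 5]
After op 8 (out_shuffle): [9 2 1 4 8 6 3 7 0 5]
Position 6: card 3.

Answer: 3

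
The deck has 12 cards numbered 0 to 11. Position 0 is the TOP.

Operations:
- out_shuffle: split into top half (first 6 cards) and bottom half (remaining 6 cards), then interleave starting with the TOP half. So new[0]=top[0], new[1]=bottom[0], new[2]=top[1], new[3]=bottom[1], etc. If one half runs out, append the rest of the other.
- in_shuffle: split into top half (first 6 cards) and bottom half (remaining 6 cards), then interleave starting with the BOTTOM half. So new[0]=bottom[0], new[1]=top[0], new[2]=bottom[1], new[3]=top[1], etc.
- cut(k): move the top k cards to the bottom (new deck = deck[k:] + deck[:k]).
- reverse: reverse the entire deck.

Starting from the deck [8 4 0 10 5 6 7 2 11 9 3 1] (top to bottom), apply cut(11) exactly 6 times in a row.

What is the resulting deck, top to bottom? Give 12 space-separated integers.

After op 1 (cut(11)): [1 8 4 0 10 5 6 7 2 11 9 3]
After op 2 (cut(11)): [3 1 8 4 0 10 5 6 7 2 11 9]
After op 3 (cut(11)): [9 3 1 8 4 0 10 5 6 7 2 11]
After op 4 (cut(11)): [11 9 3 1 8 4 0 10 5 6 7 2]
After op 5 (cut(11)): [2 11 9 3 1 8 4 0 10 5 6 7]
After op 6 (cut(11)): [7 2 11 9 3 1 8 4 0 10 5 6]

Answer: 7 2 11 9 3 1 8 4 0 10 5 6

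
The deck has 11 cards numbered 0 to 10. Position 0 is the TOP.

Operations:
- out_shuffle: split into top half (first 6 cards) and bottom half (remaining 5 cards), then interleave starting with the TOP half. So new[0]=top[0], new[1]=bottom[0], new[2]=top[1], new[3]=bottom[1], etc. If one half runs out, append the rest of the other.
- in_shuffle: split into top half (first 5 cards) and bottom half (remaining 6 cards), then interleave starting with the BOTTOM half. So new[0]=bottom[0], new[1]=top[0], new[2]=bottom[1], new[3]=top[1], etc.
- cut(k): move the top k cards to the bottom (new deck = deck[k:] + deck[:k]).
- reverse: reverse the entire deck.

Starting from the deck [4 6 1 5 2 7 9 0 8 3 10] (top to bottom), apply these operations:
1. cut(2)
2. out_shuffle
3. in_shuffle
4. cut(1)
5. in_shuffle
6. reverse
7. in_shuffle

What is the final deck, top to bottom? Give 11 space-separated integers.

After op 1 (cut(2)): [1 5 2 7 9 0 8 3 10 4 6]
After op 2 (out_shuffle): [1 8 5 3 2 10 7 4 9 6 0]
After op 3 (in_shuffle): [10 1 7 8 4 5 9 3 6 2 0]
After op 4 (cut(1)): [1 7 8 4 5 9 3 6 2 0 10]
After op 5 (in_shuffle): [9 1 3 7 6 8 2 4 0 5 10]
After op 6 (reverse): [10 5 0 4 2 8 6 7 3 1 9]
After op 7 (in_shuffle): [8 10 6 5 7 0 3 4 1 2 9]

Answer: 8 10 6 5 7 0 3 4 1 2 9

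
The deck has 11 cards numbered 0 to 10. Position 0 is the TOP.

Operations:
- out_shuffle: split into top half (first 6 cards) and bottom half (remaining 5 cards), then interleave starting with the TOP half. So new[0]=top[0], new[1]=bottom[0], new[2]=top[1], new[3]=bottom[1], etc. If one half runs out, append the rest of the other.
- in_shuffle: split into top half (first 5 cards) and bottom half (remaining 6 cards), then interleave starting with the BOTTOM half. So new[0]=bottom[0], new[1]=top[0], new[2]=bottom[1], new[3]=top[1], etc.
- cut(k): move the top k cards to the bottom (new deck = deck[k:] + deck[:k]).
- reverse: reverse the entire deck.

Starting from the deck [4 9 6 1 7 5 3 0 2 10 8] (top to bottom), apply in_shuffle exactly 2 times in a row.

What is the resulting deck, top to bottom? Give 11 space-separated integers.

Answer: 6 5 2 4 1 3 10 9 7 0 8

Derivation:
After op 1 (in_shuffle): [5 4 3 9 0 6 2 1 10 7 8]
After op 2 (in_shuffle): [6 5 2 4 1 3 10 9 7 0 8]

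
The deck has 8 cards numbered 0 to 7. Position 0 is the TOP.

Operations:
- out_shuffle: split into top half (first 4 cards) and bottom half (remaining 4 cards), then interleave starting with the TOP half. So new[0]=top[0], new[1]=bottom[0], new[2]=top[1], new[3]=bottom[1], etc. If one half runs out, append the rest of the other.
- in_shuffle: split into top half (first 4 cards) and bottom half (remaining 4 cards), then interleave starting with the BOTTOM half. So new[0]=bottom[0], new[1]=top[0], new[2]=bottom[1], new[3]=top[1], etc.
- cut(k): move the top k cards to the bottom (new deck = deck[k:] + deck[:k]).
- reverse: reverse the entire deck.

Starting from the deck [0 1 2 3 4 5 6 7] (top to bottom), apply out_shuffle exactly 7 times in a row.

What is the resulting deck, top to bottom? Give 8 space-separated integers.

Answer: 0 4 1 5 2 6 3 7

Derivation:
After op 1 (out_shuffle): [0 4 1 5 2 6 3 7]
After op 2 (out_shuffle): [0 2 4 6 1 3 5 7]
After op 3 (out_shuffle): [0 1 2 3 4 5 6 7]
After op 4 (out_shuffle): [0 4 1 5 2 6 3 7]
After op 5 (out_shuffle): [0 2 4 6 1 3 5 7]
After op 6 (out_shuffle): [0 1 2 3 4 5 6 7]
After op 7 (out_shuffle): [0 4 1 5 2 6 3 7]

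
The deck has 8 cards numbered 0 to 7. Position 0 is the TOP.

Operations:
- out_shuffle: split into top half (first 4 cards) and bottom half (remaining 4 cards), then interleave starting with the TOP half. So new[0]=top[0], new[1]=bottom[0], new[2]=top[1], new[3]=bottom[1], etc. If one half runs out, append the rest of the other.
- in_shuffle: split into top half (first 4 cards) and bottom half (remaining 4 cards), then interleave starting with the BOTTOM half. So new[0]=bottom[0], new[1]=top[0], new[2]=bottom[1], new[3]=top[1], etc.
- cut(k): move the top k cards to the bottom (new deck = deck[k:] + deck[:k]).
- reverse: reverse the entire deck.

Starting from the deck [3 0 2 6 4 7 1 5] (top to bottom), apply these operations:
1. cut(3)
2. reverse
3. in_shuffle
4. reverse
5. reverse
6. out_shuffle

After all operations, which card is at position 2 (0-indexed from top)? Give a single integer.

After op 1 (cut(3)): [6 4 7 1 5 3 0 2]
After op 2 (reverse): [2 0 3 5 1 7 4 6]
After op 3 (in_shuffle): [1 2 7 0 4 3 6 5]
After op 4 (reverse): [5 6 3 4 0 7 2 1]
After op 5 (reverse): [1 2 7 0 4 3 6 5]
After op 6 (out_shuffle): [1 4 2 3 7 6 0 5]
Position 2: card 2.

Answer: 2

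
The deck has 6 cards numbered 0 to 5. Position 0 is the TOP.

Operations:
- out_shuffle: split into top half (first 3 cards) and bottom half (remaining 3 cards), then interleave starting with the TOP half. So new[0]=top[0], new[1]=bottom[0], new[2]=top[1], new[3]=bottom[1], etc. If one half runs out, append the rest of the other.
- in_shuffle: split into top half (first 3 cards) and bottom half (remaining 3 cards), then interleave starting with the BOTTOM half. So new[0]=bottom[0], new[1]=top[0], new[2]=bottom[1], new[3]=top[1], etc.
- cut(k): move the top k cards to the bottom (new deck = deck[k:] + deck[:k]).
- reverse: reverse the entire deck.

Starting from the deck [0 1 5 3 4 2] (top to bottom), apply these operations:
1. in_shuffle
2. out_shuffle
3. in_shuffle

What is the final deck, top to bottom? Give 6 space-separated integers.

Answer: 2 3 4 1 5 0

Derivation:
After op 1 (in_shuffle): [3 0 4 1 2 5]
After op 2 (out_shuffle): [3 1 0 2 4 5]
After op 3 (in_shuffle): [2 3 4 1 5 0]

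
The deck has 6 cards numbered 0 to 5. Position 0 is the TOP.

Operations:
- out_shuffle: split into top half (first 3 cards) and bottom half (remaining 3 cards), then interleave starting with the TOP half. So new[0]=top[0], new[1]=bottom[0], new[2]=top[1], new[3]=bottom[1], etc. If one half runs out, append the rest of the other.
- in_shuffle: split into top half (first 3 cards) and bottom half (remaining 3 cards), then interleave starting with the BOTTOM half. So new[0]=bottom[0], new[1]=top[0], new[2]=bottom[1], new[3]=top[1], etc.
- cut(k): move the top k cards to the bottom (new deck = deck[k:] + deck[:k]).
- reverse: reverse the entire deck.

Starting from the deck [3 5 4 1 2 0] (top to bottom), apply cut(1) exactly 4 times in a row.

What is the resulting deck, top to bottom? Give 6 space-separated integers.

Answer: 2 0 3 5 4 1

Derivation:
After op 1 (cut(1)): [5 4 1 2 0 3]
After op 2 (cut(1)): [4 1 2 0 3 5]
After op 3 (cut(1)): [1 2 0 3 5 4]
After op 4 (cut(1)): [2 0 3 5 4 1]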